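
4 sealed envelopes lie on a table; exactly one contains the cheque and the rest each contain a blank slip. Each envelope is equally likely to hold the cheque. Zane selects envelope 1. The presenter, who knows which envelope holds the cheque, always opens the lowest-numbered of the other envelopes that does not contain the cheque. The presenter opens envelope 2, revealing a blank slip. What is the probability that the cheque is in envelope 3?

Consider each possible location of the cheque in turn.
If it is in any of envelopes 1, 3, and 4 (prior 1/4 each): envelope 2 is the lowest-numbered option available, probability 1; weight (1/4)·1 = 1/4 each.
If it is in envelope 2 (prior 1/4): the presenter opened envelope 2, so this case is ruled out; weight (1/4)·0 = 0.
The weights sum to 3/4.
So P(the cheque in envelope 3 | the presenter opened envelope 2) = (1/4) / (3/4) = 1/3.

1/3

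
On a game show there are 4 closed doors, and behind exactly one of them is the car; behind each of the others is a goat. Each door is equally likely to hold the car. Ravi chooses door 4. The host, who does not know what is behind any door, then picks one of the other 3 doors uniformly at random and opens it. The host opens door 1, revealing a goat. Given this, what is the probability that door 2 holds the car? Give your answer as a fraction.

1/3

Because the host chose which door to open without knowing where the car is, the choice is independent of the prize location. Learning that door 1 does not hold the car simply rules out that one location and leaves the remaining 3 doors still equally likely by symmetry.
So P(the car behind door 2) = 1/3.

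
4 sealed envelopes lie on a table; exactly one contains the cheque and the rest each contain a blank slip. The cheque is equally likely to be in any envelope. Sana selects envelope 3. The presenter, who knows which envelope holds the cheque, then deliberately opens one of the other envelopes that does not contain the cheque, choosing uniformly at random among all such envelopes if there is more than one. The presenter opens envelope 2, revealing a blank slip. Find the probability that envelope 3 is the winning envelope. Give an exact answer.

Apply Bayes' rule, conditioning on where the cheque actually is.
If it is in either of envelopes 1 and 4 (prior 1/4 each): the presenter has 2 equally likely choices, so probability 1/2; weight (1/4)·(1/2) = 1/8 each.
If it is in envelope 2 (prior 1/4): the presenter opened envelope 2, so this case is ruled out; weight (1/4)·0 = 0.
If it is in envelope 3 (prior 1/4): the presenter has 3 equally likely choices, so probability 1/3; weight (1/4)·(1/3) = 1/12.
The weights sum to 1/3.
So P(the cheque in envelope 3 | the presenter opened envelope 2) = (1/12) / (1/3) = 1/4.

1/4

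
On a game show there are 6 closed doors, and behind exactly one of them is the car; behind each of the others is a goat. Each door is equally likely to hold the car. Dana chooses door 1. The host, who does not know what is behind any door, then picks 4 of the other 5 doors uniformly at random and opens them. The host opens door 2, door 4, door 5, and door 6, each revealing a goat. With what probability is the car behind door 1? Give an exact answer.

1/2

Because the host chose which doors to open without knowing where the car is, the choice is independent of the prize location. Learning that none of the 4 opened doors holds the car simply rules out those 4 locations and leaves the remaining 2 doors still equally likely by symmetry.
So P(the car behind door 1) = 1/2.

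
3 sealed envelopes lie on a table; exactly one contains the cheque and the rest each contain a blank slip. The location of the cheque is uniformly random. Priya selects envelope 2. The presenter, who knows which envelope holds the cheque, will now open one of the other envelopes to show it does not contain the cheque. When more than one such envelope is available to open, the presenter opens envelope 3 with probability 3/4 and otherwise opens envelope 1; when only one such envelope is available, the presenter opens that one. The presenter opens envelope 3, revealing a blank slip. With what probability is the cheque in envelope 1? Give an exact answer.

4/7

Condition on the true location of the cheque.
If it is in envelope 1 (prior 1/3): only envelope 3 is available, probability 1; weight (1/3)·1 = 1/3.
If it is in envelope 2 (prior 1/3): envelope 3 is available, opened with probability 3/4; weight (1/3)·(3/4) = 1/4.
If it is in envelope 3 (prior 1/3): the presenter opened envelope 3, so this case is ruled out; weight (1/3)·0 = 0.
The weights sum to 7/12.
So P(the cheque in envelope 1 | the presenter opened envelope 3) = (1/3) / (7/12) = 4/7.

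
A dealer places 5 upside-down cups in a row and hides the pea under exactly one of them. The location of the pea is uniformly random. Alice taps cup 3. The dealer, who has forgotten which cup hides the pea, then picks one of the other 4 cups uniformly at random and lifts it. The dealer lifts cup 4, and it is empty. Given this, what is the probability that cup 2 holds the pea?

Consider each possible location of the pea in turn.
If it is under any of cups 1, 2, 3, and 5 (prior 1/5 each): the dealer picks cup 4 with probability 1/4 regardless, and it is not the prize; weight (1/5)·(1/4) = 1/20 each.
If it is under cup 4 (prior 1/5): the dealer opened cup 4, so this case is ruled out; weight (1/5)·0 = 0.
The weights sum to 1/5.
So P(the pea under cup 2 | the dealer opened cup 4) = (1/20) / (1/5) = 1/4.

1/4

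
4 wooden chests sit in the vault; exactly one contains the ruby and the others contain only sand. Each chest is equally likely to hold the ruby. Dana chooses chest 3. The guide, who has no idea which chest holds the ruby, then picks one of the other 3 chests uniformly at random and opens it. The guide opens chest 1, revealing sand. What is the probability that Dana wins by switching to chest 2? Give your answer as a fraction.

1/3

Apply Bayes' rule, conditioning on where the ruby actually is.
If it is in chest 1 (prior 1/4): the guide opened chest 1, so this case is ruled out; weight (1/4)·0 = 0.
If it is in any of chests 2, 3, and 4 (prior 1/4 each): the guide picks chest 1 with probability 1/3 regardless, and it is not the prize; weight (1/4)·(1/3) = 1/12 each.
The weights sum to 1/4.
So P(the ruby in chest 2 | the guide opened chest 1) = (1/12) / (1/4) = 1/3.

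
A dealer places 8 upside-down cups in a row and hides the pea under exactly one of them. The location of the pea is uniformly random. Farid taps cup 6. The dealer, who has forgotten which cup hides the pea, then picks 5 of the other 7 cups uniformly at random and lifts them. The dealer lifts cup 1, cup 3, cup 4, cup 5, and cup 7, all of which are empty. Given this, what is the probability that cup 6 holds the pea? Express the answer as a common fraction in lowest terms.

Consider each possible location of the pea in turn.
If it is under any of cups 1, 3, 4, 5, and 7 (prior 1/8 each): that cup was opened and seen not to hold the prize — ruled out; weight (1/8)·0 = 0 each.
If it is under any of cups 2, 6, and 8 (prior 1/8 each): the dealer picks exactly this set with probability 1/21 regardless, and none is the prize; weight (1/8)·(1/21) = 1/168 each.
The weights sum to 1/56.
So P(the pea under cup 6 | the dealer opened cup 1, cup 3, cup 4, cup 5, and cup 7) = (1/168) / (1/56) = 1/3.

1/3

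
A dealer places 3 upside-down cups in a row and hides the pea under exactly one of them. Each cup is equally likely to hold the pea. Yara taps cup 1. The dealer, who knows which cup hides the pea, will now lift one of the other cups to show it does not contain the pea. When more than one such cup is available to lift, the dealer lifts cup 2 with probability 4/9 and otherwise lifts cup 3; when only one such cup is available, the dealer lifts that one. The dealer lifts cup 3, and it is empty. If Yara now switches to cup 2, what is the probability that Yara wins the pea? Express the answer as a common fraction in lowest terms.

9/14

Consider each possible location of the pea in turn.
If it is under cup 1 (prior 1/3): cup 2 is available but not opened, probability 5/9; weight (1/3)·(5/9) = 5/27.
If it is under cup 2 (prior 1/3): only cup 3 is available, probability 1; weight (1/3)·1 = 1/3.
If it is under cup 3 (prior 1/3): the dealer opened cup 3, so this case is ruled out; weight (1/3)·0 = 0.
The weights sum to 14/27.
So P(the pea under cup 2 | the dealer opened cup 3) = (1/3) / (14/27) = 9/14.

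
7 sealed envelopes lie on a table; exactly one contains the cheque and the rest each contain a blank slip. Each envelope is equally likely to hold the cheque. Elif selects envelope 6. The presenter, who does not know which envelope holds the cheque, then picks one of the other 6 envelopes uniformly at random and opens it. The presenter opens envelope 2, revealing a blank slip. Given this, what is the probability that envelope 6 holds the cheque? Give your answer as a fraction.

1/6

Apply Bayes' rule, conditioning on where the cheque actually is.
If it is in any of envelopes 1, 3, 4, 5, 6, and 7 (prior 1/7 each): the presenter picks envelope 2 with probability 1/6 regardless, and it is not the prize; weight (1/7)·(1/6) = 1/42 each.
If it is in envelope 2 (prior 1/7): the presenter opened envelope 2, so this case is ruled out; weight (1/7)·0 = 0.
The weights sum to 1/7.
So P(the cheque in envelope 6 | the presenter opened envelope 2) = (1/42) / (1/7) = 1/6.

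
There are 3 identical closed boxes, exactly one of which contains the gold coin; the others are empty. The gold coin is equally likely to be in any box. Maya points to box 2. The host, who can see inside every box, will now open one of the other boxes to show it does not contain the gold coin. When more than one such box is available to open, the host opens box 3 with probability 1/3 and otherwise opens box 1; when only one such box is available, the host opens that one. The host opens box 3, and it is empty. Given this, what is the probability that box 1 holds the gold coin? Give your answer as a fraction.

3/4

Apply Bayes' rule, conditioning on where the gold coin actually is.
If it is in box 1 (prior 1/3): only box 3 is available, probability 1; weight (1/3)·1 = 1/3.
If it is in box 2 (prior 1/3): box 3 is available, opened with probability 1/3; weight (1/3)·(1/3) = 1/9.
If it is in box 3 (prior 1/3): the host opened box 3, so this case is ruled out; weight (1/3)·0 = 0.
The weights sum to 4/9.
So P(the gold coin in box 1 | the host opened box 3) = (1/3) / (4/9) = 3/4.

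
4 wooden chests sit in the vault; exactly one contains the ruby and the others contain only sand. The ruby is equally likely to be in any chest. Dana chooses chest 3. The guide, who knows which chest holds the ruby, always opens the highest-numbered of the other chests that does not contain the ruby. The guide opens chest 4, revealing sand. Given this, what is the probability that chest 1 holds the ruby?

1/3

Consider each possible location of the ruby in turn.
If it is in any of chests 1, 2, and 3 (prior 1/4 each): chest 4 is the highest-numbered option available, probability 1; weight (1/4)·1 = 1/4 each.
If it is in chest 4 (prior 1/4): the guide opened chest 4, so this case is ruled out; weight (1/4)·0 = 0.
The weights sum to 3/4.
So P(the ruby in chest 1 | the guide opened chest 4) = (1/4) / (3/4) = 1/3.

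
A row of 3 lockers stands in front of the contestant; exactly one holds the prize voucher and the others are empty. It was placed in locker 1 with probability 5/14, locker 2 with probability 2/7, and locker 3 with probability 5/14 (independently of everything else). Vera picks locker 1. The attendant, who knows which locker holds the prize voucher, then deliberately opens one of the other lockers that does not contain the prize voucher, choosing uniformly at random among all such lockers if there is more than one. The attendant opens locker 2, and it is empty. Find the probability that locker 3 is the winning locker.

2/3

Condition on the true location of the prize voucher.
If it is in locker 1 (prior 5/14): the attendant has 2 equally likely choices, so probability 1/2; weight (5/14)·(1/2) = 5/28.
If it is in locker 2 (prior 2/7): the attendant opened locker 2, so this case is ruled out; weight (2/7)·0 = 0.
If it is in locker 3 (prior 5/14): the attendant has no choice, probability 1; weight (5/14)·1 = 5/14.
The weights sum to 15/28.
So P(the prize voucher in locker 3 | the attendant opened locker 2) = (5/14) / (15/28) = 2/3.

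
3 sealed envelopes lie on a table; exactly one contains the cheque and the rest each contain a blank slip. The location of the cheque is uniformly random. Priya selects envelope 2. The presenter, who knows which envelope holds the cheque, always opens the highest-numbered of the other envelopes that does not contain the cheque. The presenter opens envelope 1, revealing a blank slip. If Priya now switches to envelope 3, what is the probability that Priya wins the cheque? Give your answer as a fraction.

Condition on the true location of the cheque.
If it is in envelope 1 (prior 1/3): the presenter opened envelope 1, so this case is ruled out; weight (1/3)·0 = 0.
If it is in envelope 2 (prior 1/3): the presenter would have opened envelope 3 instead, probability 0; weight (1/3)·0 = 0.
If it is in envelope 3 (prior 1/3): envelope 1 is the highest-numbered option available, probability 1; weight (1/3)·1 = 1/3.
The weights sum to 1/3.
So P(the cheque in envelope 3 | the presenter opened envelope 1) = (1/3) / (1/3) = 1.

1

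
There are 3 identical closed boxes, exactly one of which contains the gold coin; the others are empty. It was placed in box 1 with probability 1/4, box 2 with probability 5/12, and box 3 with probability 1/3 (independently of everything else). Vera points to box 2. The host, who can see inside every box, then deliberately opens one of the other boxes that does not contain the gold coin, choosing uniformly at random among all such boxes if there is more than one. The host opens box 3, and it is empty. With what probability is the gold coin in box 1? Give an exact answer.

6/11

Condition on the true location of the gold coin.
If it is in box 1 (prior 1/4): the host has no choice, probability 1; weight (1/4)·1 = 1/4.
If it is in box 2 (prior 5/12): the host has 2 equally likely choices, so probability 1/2; weight (5/12)·(1/2) = 5/24.
If it is in box 3 (prior 1/3): the host opened box 3, so this case is ruled out; weight (1/3)·0 = 0.
The weights sum to 11/24.
So P(the gold coin in box 1 | the host opened box 3) = (1/4) / (11/24) = 6/11.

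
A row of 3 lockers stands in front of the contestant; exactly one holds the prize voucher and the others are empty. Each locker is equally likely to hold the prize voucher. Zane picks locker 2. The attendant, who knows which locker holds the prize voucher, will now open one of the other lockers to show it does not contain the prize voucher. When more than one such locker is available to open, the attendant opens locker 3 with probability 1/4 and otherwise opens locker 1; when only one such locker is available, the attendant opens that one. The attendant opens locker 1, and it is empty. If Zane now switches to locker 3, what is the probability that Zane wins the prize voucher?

Condition on the true location of the prize voucher.
If it is in locker 1 (prior 1/3): the attendant opened locker 1, so this case is ruled out; weight (1/3)·0 = 0.
If it is in locker 2 (prior 1/3): locker 3 is available but not opened, probability 3/4; weight (1/3)·(3/4) = 1/4.
If it is in locker 3 (prior 1/3): only locker 1 is available, probability 1; weight (1/3)·1 = 1/3.
The weights sum to 7/12.
So P(the prize voucher in locker 3 | the attendant opened locker 1) = (1/3) / (7/12) = 4/7.

4/7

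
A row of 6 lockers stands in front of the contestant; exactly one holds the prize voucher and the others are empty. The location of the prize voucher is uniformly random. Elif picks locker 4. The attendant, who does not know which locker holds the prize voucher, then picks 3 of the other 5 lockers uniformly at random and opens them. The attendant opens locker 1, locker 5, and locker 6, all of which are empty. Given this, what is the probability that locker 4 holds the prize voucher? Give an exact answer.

Condition on the true location of the prize voucher.
If it is in any of lockers 1, 5, and 6 (prior 1/6 each): that locker was opened and seen not to hold the prize — ruled out; weight (1/6)·0 = 0 each.
If it is in any of lockers 2, 3, and 4 (prior 1/6 each): the attendant picks exactly this set with probability 1/10 regardless, and none is the prize; weight (1/6)·(1/10) = 1/60 each.
The weights sum to 1/20.
So P(the prize voucher in locker 4 | the attendant opened locker 1, locker 5, and locker 6) = (1/60) / (1/20) = 1/3.

1/3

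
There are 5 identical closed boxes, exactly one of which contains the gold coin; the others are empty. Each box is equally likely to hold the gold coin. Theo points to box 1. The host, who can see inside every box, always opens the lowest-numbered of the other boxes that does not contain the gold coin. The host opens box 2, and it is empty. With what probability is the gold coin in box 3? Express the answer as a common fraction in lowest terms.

1/4

Condition on the true location of the gold coin.
If it is in any of boxes 1, 3, 4, and 5 (prior 1/5 each): box 2 is the lowest-numbered option available, probability 1; weight (1/5)·1 = 1/5 each.
If it is in box 2 (prior 1/5): the host opened box 2, so this case is ruled out; weight (1/5)·0 = 0.
The weights sum to 4/5.
So P(the gold coin in box 3 | the host opened box 2) = (1/5) / (4/5) = 1/4.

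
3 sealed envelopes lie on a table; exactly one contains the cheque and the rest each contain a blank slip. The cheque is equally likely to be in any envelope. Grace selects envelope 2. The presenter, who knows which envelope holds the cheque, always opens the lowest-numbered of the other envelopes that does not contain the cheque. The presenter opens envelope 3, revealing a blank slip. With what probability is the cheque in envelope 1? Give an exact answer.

1

Apply Bayes' rule, conditioning on where the cheque actually is.
If it is in envelope 1 (prior 1/3): envelope 3 is the lowest-numbered option available, probability 1; weight (1/3)·1 = 1/3.
If it is in envelope 2 (prior 1/3): the presenter would have opened envelope 1 instead, probability 0; weight (1/3)·0 = 0.
If it is in envelope 3 (prior 1/3): the presenter opened envelope 3, so this case is ruled out; weight (1/3)·0 = 0.
The weights sum to 1/3.
So P(the cheque in envelope 1 | the presenter opened envelope 3) = (1/3) / (1/3) = 1.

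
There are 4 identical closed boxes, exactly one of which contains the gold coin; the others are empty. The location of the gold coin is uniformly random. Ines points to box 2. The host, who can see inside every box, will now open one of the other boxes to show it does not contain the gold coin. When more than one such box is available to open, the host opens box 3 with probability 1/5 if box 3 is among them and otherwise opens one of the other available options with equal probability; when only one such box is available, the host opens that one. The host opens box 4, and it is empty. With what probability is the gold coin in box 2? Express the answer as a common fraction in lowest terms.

Condition on the true location of the gold coin.
If it is in box 1 (prior 1/4): box 3 is available but not opened, probability 4/5; weight (1/4)·(4/5) = 1/5.
If it is in box 2 (prior 1/4): box 3 is available but not opened; box 4 gets probability (1 − 1/5)/2 = 2/5; weight (1/4)·(2/5) = 1/10.
If it is in box 3 (prior 1/4): box 3 holds the prize so is unavailable; the host chooses uniformly among the 2 others, probability 1/2; weight (1/4)·(1/2) = 1/8.
If it is in box 4 (prior 1/4): the host opened box 4, so this case is ruled out; weight (1/4)·0 = 0.
The weights sum to 17/40.
So P(the gold coin in box 2 | the host opened box 4) = (1/10) / (17/40) = 4/17.

4/17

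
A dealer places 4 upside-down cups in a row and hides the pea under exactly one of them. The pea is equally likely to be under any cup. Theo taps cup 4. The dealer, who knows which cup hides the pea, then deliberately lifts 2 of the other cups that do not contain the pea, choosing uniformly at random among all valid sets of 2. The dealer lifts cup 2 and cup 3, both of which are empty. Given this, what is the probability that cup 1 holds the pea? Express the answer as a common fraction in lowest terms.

3/4

Consider each possible location of the pea in turn.
If it is under cup 1 (prior 1/4): the dealer has no choice, probability 1; weight (1/4)·1 = 1/4.
If it is under either of cups 2 and 3 (prior 1/4 each): that cup was opened and seen not to hold the prize — ruled out; weight (1/4)·0 = 0 each.
If it is under cup 4 (prior 1/4): the dealer has 3 equally likely choices, so probability 1/3; weight (1/4)·(1/3) = 1/12.
The weights sum to 1/3.
So P(the pea under cup 1 | the dealer opened cup 2 and cup 3) = (1/4) / (1/3) = 3/4.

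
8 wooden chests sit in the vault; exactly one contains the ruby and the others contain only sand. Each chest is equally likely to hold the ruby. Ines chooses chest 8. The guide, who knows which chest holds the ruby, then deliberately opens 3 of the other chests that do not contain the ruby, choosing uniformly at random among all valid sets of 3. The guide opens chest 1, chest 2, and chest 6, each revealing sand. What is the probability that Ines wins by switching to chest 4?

Condition on the true location of the ruby.
If it is in any of chests 1, 2, and 6 (prior 1/8 each): that chest was opened and seen not to hold the prize — ruled out; weight (1/8)·0 = 0 each.
If it is in any of chests 3, 4, 5, and 7 (prior 1/8 each): the guide has 20 equally likely choices, so probability 1/20; weight (1/8)·(1/20) = 1/160 each.
If it is in chest 8 (prior 1/8): the guide has 35 equally likely choices, so probability 1/35; weight (1/8)·(1/35) = 1/280.
The weights sum to 1/35.
So P(the ruby in chest 4 | the guide opened chest 1, chest 2, and chest 6) = (1/160) / (1/35) = 7/32.

7/32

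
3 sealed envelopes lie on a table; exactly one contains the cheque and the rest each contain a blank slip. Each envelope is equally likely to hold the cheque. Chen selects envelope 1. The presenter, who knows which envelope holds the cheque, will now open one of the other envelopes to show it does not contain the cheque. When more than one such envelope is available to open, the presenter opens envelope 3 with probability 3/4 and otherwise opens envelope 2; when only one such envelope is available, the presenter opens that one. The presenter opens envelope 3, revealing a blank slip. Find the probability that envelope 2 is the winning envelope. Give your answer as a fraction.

Consider each possible location of the cheque in turn.
If it is in envelope 1 (prior 1/3): envelope 3 is available, opened with probability 3/4; weight (1/3)·(3/4) = 1/4.
If it is in envelope 2 (prior 1/3): only envelope 3 is available, probability 1; weight (1/3)·1 = 1/3.
If it is in envelope 3 (prior 1/3): the presenter opened envelope 3, so this case is ruled out; weight (1/3)·0 = 0.
The weights sum to 7/12.
So P(the cheque in envelope 2 | the presenter opened envelope 3) = (1/3) / (7/12) = 4/7.

4/7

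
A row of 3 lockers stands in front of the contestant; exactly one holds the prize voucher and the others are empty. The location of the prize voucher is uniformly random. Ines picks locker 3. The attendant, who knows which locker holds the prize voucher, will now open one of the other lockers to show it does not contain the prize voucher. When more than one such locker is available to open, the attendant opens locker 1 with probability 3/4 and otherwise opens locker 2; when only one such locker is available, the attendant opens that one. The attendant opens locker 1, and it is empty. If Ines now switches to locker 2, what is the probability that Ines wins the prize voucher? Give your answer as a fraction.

Condition on the true location of the prize voucher.
If it is in locker 1 (prior 1/3): the attendant opened locker 1, so this case is ruled out; weight (1/3)·0 = 0.
If it is in locker 2 (prior 1/3): only locker 1 is available, probability 1; weight (1/3)·1 = 1/3.
If it is in locker 3 (prior 1/3): locker 1 is available, opened with probability 3/4; weight (1/3)·(3/4) = 1/4.
The weights sum to 7/12.
So P(the prize voucher in locker 2 | the attendant opened locker 1) = (1/3) / (7/12) = 4/7.

4/7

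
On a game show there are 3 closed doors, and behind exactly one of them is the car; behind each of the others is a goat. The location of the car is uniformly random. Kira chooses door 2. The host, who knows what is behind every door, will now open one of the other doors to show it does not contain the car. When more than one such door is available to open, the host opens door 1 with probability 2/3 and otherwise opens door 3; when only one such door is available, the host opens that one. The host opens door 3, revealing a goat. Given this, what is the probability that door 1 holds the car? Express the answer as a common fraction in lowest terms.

3/4

Apply Bayes' rule, conditioning on where the car actually is.
If it is behind door 1 (prior 1/3): only door 3 is available, probability 1; weight (1/3)·1 = 1/3.
If it is behind door 2 (prior 1/3): door 1 is available but not opened, probability 1/3; weight (1/3)·(1/3) = 1/9.
If it is behind door 3 (prior 1/3): the host opened door 3, so this case is ruled out; weight (1/3)·0 = 0.
The weights sum to 4/9.
So P(the car behind door 1 | the host opened door 3) = (1/3) / (4/9) = 3/4.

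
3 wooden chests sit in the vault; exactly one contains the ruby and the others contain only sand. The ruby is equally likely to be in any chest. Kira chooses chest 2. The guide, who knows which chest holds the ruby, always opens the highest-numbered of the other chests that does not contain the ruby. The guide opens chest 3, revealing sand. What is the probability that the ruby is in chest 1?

Condition on the true location of the ruby.
If it is in either of chests 1 and 2 (prior 1/3 each): chest 3 is the highest-numbered option available, probability 1; weight (1/3)·1 = 1/3 each.
If it is in chest 3 (prior 1/3): the guide opened chest 3, so this case is ruled out; weight (1/3)·0 = 0.
The weights sum to 2/3.
So P(the ruby in chest 1 | the guide opened chest 3) = (1/3) / (2/3) = 1/2.

1/2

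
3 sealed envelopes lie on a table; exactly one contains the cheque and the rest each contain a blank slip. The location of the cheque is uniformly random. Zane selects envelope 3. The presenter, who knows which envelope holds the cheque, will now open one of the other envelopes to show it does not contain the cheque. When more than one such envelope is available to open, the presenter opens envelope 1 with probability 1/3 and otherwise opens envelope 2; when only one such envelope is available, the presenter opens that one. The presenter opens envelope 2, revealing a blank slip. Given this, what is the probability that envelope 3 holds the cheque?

2/5

Consider each possible location of the cheque in turn.
If it is in envelope 1 (prior 1/3): only envelope 2 is available, probability 1; weight (1/3)·1 = 1/3.
If it is in envelope 2 (prior 1/3): the presenter opened envelope 2, so this case is ruled out; weight (1/3)·0 = 0.
If it is in envelope 3 (prior 1/3): envelope 1 is available but not opened, probability 2/3; weight (1/3)·(2/3) = 2/9.
The weights sum to 5/9.
So P(the cheque in envelope 3 | the presenter opened envelope 2) = (2/9) / (5/9) = 2/5.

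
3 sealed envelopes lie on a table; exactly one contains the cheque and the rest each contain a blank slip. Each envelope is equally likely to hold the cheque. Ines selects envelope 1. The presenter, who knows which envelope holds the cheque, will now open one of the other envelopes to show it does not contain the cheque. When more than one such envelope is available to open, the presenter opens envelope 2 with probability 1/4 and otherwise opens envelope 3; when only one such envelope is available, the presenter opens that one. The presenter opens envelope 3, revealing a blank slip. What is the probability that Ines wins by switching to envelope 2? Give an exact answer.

Condition on the true location of the cheque.
If it is in envelope 1 (prior 1/3): envelope 2 is available but not opened, probability 3/4; weight (1/3)·(3/4) = 1/4.
If it is in envelope 2 (prior 1/3): only envelope 3 is available, probability 1; weight (1/3)·1 = 1/3.
If it is in envelope 3 (prior 1/3): the presenter opened envelope 3, so this case is ruled out; weight (1/3)·0 = 0.
The weights sum to 7/12.
So P(the cheque in envelope 2 | the presenter opened envelope 3) = (1/3) / (7/12) = 4/7.

4/7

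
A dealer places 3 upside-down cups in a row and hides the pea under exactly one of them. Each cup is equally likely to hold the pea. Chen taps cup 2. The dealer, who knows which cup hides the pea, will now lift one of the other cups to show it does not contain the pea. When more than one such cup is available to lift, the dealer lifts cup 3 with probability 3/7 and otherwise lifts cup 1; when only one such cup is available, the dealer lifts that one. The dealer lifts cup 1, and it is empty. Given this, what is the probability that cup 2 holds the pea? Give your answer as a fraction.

4/11

Apply Bayes' rule, conditioning on where the pea actually is.
If it is under cup 1 (prior 1/3): the dealer opened cup 1, so this case is ruled out; weight (1/3)·0 = 0.
If it is under cup 2 (prior 1/3): cup 3 is available but not opened, probability 4/7; weight (1/3)·(4/7) = 4/21.
If it is under cup 3 (prior 1/3): only cup 1 is available, probability 1; weight (1/3)·1 = 1/3.
The weights sum to 11/21.
So P(the pea under cup 2 | the dealer opened cup 1) = (4/21) / (11/21) = 4/11.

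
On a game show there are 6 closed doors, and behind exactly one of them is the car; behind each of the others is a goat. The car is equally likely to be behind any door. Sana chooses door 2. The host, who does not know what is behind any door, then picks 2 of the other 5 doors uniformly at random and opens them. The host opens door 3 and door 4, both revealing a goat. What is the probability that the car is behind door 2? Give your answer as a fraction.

Consider each possible location of the car in turn.
If it is behind any of doors 1, 2, 5, and 6 (prior 1/6 each): the host picks exactly this set with probability 1/10 regardless, and none is the prize; weight (1/6)·(1/10) = 1/60 each.
If it is behind either of doors 3 and 4 (prior 1/6 each): that door was opened and seen not to hold the prize — ruled out; weight (1/6)·0 = 0 each.
The weights sum to 1/15.
So P(the car behind door 2 | the host opened door 3 and door 4) = (1/60) / (1/15) = 1/4.

1/4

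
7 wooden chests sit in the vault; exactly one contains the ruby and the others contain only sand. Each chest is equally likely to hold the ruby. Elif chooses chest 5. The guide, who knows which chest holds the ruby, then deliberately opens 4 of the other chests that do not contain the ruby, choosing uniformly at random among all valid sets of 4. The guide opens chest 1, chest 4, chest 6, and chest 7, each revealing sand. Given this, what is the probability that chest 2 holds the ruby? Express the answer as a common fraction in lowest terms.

Consider each possible location of the ruby in turn.
If it is in any of chests 1, 4, 6, and 7 (prior 1/7 each): that chest was opened and seen not to hold the prize — ruled out; weight (1/7)·0 = 0 each.
If it is in either of chests 2 and 3 (prior 1/7 each): the guide has 5 equally likely choices, so probability 1/5; weight (1/7)·(1/5) = 1/35 each.
If it is in chest 5 (prior 1/7): the guide has 15 equally likely choices, so probability 1/15; weight (1/7)·(1/15) = 1/105.
The weights sum to 1/15.
So P(the ruby in chest 2 | the guide opened chest 1, chest 4, chest 6, and chest 7) = (1/35) / (1/15) = 3/7.

3/7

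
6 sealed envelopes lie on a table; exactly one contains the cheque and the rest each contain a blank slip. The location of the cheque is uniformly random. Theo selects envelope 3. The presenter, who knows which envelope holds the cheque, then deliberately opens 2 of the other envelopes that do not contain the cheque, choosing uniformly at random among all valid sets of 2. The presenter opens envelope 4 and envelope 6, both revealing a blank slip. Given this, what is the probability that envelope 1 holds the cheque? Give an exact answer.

Consider each possible location of the cheque in turn.
If it is in any of envelopes 1, 2, and 5 (prior 1/6 each): the presenter has 6 equally likely choices, so probability 1/6; weight (1/6)·(1/6) = 1/36 each.
If it is in envelope 3 (prior 1/6): the presenter has 10 equally likely choices, so probability 1/10; weight (1/6)·(1/10) = 1/60.
If it is in either of envelopes 4 and 6 (prior 1/6 each): that envelope was opened and seen not to hold the prize — ruled out; weight (1/6)·0 = 0 each.
The weights sum to 1/10.
So P(the cheque in envelope 1 | the presenter opened envelope 4 and envelope 6) = (1/36) / (1/10) = 5/18.

5/18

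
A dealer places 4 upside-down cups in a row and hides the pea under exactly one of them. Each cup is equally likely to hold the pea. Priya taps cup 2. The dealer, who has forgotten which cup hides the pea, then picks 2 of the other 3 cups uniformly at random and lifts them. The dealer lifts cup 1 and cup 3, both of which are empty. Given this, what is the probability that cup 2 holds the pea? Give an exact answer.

Because the dealer chose which cups to lift without knowing where the pea is, the choice is independent of the prize location. Learning that none of the 2 opened cups holds the pea simply rules out those 2 locations and leaves the remaining 2 cups still equally likely by symmetry.
So P(the pea under cup 2) = 1/2.

1/2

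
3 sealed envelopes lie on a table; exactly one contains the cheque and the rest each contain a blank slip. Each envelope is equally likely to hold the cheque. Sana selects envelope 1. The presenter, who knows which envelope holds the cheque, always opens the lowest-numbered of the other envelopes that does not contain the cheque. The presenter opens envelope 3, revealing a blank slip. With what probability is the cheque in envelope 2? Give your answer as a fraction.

Consider each possible location of the cheque in turn.
If it is in envelope 1 (prior 1/3): the presenter would have opened envelope 2 instead, probability 0; weight (1/3)·0 = 0.
If it is in envelope 2 (prior 1/3): envelope 3 is the lowest-numbered option available, probability 1; weight (1/3)·1 = 1/3.
If it is in envelope 3 (prior 1/3): the presenter opened envelope 3, so this case is ruled out; weight (1/3)·0 = 0.
The weights sum to 1/3.
So P(the cheque in envelope 2 | the presenter opened envelope 3) = (1/3) / (1/3) = 1.

1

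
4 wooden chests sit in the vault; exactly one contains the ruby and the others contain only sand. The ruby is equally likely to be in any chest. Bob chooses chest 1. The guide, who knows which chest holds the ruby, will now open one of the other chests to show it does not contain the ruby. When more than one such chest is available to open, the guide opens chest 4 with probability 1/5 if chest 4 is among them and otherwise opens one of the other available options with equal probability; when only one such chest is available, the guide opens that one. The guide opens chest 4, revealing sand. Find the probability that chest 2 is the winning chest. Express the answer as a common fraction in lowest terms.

Apply Bayes' rule, conditioning on where the ruby actually is.
If it is in any of chests 1, 2, and 3 (prior 1/4 each): chest 4 is available, opened with probability 1/5; weight (1/4)·(1/5) = 1/20 each.
If it is in chest 4 (prior 1/4): the guide opened chest 4, so this case is ruled out; weight (1/4)·0 = 0.
The weights sum to 3/20.
So P(the ruby in chest 2 | the guide opened chest 4) = (1/20) / (3/20) = 1/3.

1/3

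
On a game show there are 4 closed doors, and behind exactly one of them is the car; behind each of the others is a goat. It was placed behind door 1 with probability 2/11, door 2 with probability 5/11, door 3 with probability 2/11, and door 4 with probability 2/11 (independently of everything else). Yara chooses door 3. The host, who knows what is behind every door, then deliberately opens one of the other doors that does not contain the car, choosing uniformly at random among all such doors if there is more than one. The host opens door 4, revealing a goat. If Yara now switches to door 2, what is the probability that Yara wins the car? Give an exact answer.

3/5

Consider each possible location of the car in turn.
If it is behind door 1 (prior 2/11): the host has 2 equally likely choices, so probability 1/2; weight (2/11)·(1/2) = 1/11.
If it is behind door 2 (prior 5/11): the host has 2 equally likely choices, so probability 1/2; weight (5/11)·(1/2) = 5/22.
If it is behind door 3 (prior 2/11): the host has 3 equally likely choices, so probability 1/3; weight (2/11)·(1/3) = 2/33.
If it is behind door 4 (prior 2/11): the host opened door 4, so this case is ruled out; weight (2/11)·0 = 0.
The weights sum to 25/66.
So P(the car behind door 2 | the host opened door 4) = (5/22) / (25/66) = 3/5.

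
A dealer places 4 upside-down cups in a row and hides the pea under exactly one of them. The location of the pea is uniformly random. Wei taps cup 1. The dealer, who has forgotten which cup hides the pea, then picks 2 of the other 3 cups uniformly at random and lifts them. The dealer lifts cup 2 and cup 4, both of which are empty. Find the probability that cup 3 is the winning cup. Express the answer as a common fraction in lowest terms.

Apply Bayes' rule, conditioning on where the pea actually is.
If it is under either of cups 1 and 3 (prior 1/4 each): the dealer picks exactly this set with probability 1/3 regardless, and none is the prize; weight (1/4)·(1/3) = 1/12 each.
If it is under either of cups 2 and 4 (prior 1/4 each): that cup was opened and seen not to hold the prize — ruled out; weight (1/4)·0 = 0 each.
The weights sum to 1/6.
So P(the pea under cup 3 | the dealer opened cup 2 and cup 4) = (1/12) / (1/6) = 1/2.

1/2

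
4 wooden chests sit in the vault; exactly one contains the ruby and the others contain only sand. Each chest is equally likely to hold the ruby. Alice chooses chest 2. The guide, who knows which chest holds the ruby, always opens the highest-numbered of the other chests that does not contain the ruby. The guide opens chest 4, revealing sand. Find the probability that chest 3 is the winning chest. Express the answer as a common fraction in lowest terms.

1/3

Consider each possible location of the ruby in turn.
If it is in any of chests 1, 2, and 3 (prior 1/4 each): chest 4 is the highest-numbered option available, probability 1; weight (1/4)·1 = 1/4 each.
If it is in chest 4 (prior 1/4): the guide opened chest 4, so this case is ruled out; weight (1/4)·0 = 0.
The weights sum to 3/4.
So P(the ruby in chest 3 | the guide opened chest 4) = (1/4) / (3/4) = 1/3.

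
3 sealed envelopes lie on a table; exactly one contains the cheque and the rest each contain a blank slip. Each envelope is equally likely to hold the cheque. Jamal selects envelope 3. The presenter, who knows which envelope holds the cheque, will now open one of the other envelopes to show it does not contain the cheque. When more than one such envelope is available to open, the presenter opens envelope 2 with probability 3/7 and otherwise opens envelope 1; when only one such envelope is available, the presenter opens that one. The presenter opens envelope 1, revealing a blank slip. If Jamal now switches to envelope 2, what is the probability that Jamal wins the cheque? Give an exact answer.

Consider each possible location of the cheque in turn.
If it is in envelope 1 (prior 1/3): the presenter opened envelope 1, so this case is ruled out; weight (1/3)·0 = 0.
If it is in envelope 2 (prior 1/3): only envelope 1 is available, probability 1; weight (1/3)·1 = 1/3.
If it is in envelope 3 (prior 1/3): envelope 2 is available but not opened, probability 4/7; weight (1/3)·(4/7) = 4/21.
The weights sum to 11/21.
So P(the cheque in envelope 2 | the presenter opened envelope 1) = (1/3) / (11/21) = 7/11.

7/11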